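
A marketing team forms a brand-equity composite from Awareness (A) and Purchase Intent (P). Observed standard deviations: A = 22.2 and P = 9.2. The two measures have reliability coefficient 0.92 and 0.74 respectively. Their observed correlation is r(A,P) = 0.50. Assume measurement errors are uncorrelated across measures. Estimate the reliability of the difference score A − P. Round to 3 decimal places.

Var(A−P) = 22.2² + 9.2² − 2·22.2·9.2·0.50 = 577.48 − 204.24 = 373.24.
Because errors are independent across components, Cov(Tᵢ,Tⱼ) = Cov(Xᵢ,Xⱼ); the off-diagonal part of the true-score variance is the same as above.
True-score variance = [22.2²·0.92 + 9.2²·0.74] − 204.24 = 516.046 − 204.24 = 311.806.
Reliability = 311.806 / 373.24 = 0.835.

0.835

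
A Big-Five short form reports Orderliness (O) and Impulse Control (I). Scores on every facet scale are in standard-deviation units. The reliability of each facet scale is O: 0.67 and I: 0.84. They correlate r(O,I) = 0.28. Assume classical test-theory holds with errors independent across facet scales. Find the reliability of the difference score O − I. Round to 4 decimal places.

Var(O−I) = 1 + 1 − 2·0.28 = 2 − 0.56 = 1.44.
With uncorrelated errors the cross-covariances are all true-score covariance, so they carry over unchanged; only the diagonal terms shrink to ρᵢσᵢ².
True-score variance = [0.67 + 0.84] − 0.56 = 1.51 − 0.56 = 0.95.
Reliability = 0.95 / 1.44 = 0.6597.

0.6597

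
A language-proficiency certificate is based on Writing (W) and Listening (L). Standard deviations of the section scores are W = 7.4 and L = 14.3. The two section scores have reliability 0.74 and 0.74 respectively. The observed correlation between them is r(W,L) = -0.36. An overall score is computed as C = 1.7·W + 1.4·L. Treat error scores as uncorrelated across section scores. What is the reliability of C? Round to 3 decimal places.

0.615

Var(C) = 1.7²·7.4² + 1.4²·14.3² + 2·[2.38·7.4·14.3·(-0.36)] = 559.057 − 181.333 = 377.724.
Under uncorrelated errors the observed covariances equal the true-score covariances, so only the own-variance terms attenuate.
True-score variance = [1.7²·7.4²·0.74 + 1.4²·14.3²·0.74] − 181.333 = 413.702 − 181.333 = 232.369.
Reliability = 232.369 / 377.724 = 0.615.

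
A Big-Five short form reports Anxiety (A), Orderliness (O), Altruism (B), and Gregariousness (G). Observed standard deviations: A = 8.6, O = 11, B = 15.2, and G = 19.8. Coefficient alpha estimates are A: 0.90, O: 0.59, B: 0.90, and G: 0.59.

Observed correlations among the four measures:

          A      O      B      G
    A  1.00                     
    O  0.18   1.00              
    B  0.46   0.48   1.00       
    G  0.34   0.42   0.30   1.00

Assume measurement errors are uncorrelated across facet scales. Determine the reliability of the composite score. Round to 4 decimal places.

0.8506

Var(A+O+B+G) = 8.6² + 11² + 15.2² + 19.8² + 2·[8.6·11·0.18 + 8.6·15.2·0.46 + 8.6·19.8·0.34 + 11·15.2·0.48 + 11·19.8·0.42 + 15.2·19.8·0.30] = 818.04 + 794.149 = 1612.19.
Because errors are independent across components, Cov(Tᵢ,Tⱼ) = Cov(Xᵢ,Xⱼ); the off-diagonal part of the true-score variance is the same as above.
True-score variance = [8.6²·0.90 + 11²·0.59 + 15.2²·0.90 + 19.8²·0.59] + 794.149 = 577.194 + 794.149 = 1371.34.
Reliability = 1371.34 / 1612.19 = 0.8506.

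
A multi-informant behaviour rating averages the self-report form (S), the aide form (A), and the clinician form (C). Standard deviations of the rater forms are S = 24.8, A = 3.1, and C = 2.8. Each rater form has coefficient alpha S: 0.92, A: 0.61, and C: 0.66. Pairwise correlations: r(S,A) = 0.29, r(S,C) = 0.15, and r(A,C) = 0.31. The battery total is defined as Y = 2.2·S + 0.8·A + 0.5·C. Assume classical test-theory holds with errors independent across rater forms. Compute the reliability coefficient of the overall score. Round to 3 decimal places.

Var(Y) = 2.2²·24.8² + 0.8²·3.1² + 0.5²·2.8² + 2·[1.76·24.8·3.1·0.29 + 1.1·24.8·2.8·0.15 + 0.4·3.1·2.8·0.31] = 2984.9 + 103.547 = 3088.45.
With uncorrelated errors the cross-covariances are all true-score covariance, so they carry over unchanged; only the diagonal terms shrink to ρᵢσᵢ².
True-score variance = [2.2²·24.8²·0.92 + 0.8²·3.1²·0.61 + 0.5²·2.8²·0.66] + 103.547 = 2743.7 + 103.547 = 2847.24.
Reliability = 2847.24 / 3088.45 = 0.922.

0.922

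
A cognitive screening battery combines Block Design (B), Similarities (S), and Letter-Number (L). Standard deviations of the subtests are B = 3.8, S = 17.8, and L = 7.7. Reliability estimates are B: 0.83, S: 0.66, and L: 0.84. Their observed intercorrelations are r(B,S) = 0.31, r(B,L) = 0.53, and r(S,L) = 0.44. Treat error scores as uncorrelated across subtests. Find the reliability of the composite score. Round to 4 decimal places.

0.7951

Var(B+S+L) = 3.8² + 17.8² + 7.7² + 2·[3.8·17.8·0.31 + 3.8·7.7·0.53 + 17.8·7.7·0.44] = 390.57 + 193.565 = 584.135.
Because errors are independent across components, Cov(Tᵢ,Tⱼ) = Cov(Xᵢ,Xⱼ); the off-diagonal part of the true-score variance is the same as above.
True-score variance = [3.8²·0.83 + 17.8²·0.66 + 7.7²·0.84] + 193.565 = 270.903 + 193.565 = 464.468.
Reliability = 464.468 / 584.135 = 0.7951.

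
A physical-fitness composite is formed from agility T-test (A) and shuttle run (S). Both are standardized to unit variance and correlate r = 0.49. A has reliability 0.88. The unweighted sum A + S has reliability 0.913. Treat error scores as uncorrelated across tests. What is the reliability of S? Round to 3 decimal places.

Var(A+S) = 2 + 2·0.49 = 2.980.
True-score variance = ρ_A + ρ_S + 2·0.49, so 0.913 = (0.88 + ρ_S + 0.98) / 2.980.
ρ_S = 0.913·2.980 − 0.88 − 0.98 = 0.861.

0.861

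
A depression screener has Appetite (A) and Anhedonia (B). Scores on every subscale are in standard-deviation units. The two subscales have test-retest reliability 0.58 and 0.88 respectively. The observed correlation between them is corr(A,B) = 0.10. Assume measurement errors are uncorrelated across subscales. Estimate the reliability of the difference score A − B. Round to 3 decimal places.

0.700

Var(A−B) = 1 + 1 − 2·0.10 = 2 − 0.2 = 1.8.
Under uncorrelated errors the observed covariances equal the true-score covariances, so only the own-variance terms attenuate.
True-score variance = [0.58 + 0.88] − 0.2 = 1.46 − 0.2 = 1.26.
Reliability = 1.26 / 1.8 = 0.700.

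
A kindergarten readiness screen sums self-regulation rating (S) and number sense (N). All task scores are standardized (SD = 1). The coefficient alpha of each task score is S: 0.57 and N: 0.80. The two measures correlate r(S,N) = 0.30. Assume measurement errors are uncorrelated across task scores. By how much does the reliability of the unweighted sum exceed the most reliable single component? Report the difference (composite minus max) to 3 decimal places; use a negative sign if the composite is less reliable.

-0.042

Var(sum) = 2 + 0.6 = 2.6; true-score variance = 1.37 + 0.6 = 1.97; composite reliability = 0.7577.
Max component reliability = 0.8000.
Difference = 0.7577 − 0.8000 = -0.042.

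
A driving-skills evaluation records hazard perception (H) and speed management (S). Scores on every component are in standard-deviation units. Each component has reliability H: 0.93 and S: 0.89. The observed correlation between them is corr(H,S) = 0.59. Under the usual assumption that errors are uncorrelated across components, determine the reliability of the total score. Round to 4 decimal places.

Var(H+S) = 2 + 2·[0.59] = 2 + 1.18 = 3.18.
Because errors are independent across components, Cov(Tᵢ,Tⱼ) = Cov(Xᵢ,Xⱼ); the off-diagonal part of the true-score variance is the same as above.
True-score variance = [0.93 + 0.89] + 1.18 = 1.82 + 1.18 = 3.
Reliability = 3 / 3.18 = 0.9434.

0.9434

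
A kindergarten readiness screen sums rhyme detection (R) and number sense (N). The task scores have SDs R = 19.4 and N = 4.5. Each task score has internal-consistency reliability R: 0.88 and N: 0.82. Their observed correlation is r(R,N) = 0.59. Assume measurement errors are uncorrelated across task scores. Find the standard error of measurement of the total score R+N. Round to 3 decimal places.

Var(total) = 396.61 + 103.014 = 499.624.
True-score variance = 347.802 + 103.014 = 450.816, so reliability = 0.9023.
Error variance = 499.624 − 450.816 = 48.8082; SEM = √48.8082 = 6.986.

6.986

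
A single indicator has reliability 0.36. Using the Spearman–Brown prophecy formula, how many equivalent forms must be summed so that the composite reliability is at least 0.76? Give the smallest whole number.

6

k ≥ ρ*(1−ρ₁)/(ρ₁(1−ρ*)) = 0.76·0.64 / (0.36·0.24) = 5.630.
Smallest integer k = 6.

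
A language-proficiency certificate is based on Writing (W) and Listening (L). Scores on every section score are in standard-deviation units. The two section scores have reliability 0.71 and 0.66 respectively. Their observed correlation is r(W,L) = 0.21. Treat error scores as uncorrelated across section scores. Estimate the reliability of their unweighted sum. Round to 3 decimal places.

0.740

Var(W+L) = 2 + 2·[0.21] = 2 + 0.42 = 2.42.
With uncorrelated errors the cross-covariances are all true-score covariance, so they carry over unchanged; only the diagonal terms shrink to ρᵢσᵢ².
True-score variance = [0.71 + 0.66] + 0.42 = 1.37 + 0.42 = 1.79.
Reliability = 1.79 / 2.42 = 0.740.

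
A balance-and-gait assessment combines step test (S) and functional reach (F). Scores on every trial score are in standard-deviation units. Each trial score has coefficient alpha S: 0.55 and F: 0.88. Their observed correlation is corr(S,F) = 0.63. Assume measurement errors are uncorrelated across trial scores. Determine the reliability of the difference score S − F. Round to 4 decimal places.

Var(S−F) = 1 + 1 − 2·0.63 = 2 − 1.26 = 0.74.
Because errors are independent across components, Cov(Tᵢ,Tⱼ) = Cov(Xᵢ,Xⱼ); the off-diagonal part of the true-score variance is the same as above.
True-score variance = [0.55 + 0.88] − 1.26 = 1.43 − 1.26 = 0.17.
Reliability = 0.17 / 0.74 = 0.2297.

0.2297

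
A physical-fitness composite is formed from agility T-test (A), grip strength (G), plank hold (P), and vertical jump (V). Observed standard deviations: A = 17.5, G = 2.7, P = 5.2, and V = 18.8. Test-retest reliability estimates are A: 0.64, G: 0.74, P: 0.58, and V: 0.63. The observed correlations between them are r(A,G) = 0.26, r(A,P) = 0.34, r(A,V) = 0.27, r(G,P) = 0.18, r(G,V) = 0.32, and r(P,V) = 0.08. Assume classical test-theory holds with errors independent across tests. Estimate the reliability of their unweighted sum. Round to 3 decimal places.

0.749

Var(A+G+P+V) = 17.5² + 2.7² + 5.2² + 18.8² + 2·[17.5·2.7·0.26 + 17.5·5.2·0.34 + 17.5·18.8·0.27 + 2.7·5.2·0.18 + 2.7·18.8·0.32 + 5.2·18.8·0.08] = 694.02 + 317.292 = 1011.31.
With uncorrelated errors the cross-covariances are all true-score covariance, so they carry over unchanged; only the diagonal terms shrink to ρᵢσᵢ².
True-score variance = [17.5²·0.64 + 2.7²·0.74 + 5.2²·0.58 + 18.8²·0.63] + 317.292 = 439.745 + 317.292 = 757.037.
Reliability = 757.037 / 1011.31 = 0.749.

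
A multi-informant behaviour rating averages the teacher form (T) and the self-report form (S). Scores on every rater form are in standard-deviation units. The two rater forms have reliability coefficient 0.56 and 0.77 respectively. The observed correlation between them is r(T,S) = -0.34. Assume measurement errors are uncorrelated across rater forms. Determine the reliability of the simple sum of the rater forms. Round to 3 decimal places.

Var(T+S) = 2 + 2·[(-0.34)] = 2 − 0.68 = 1.32.
Because errors are independent across components, Cov(Tᵢ,Tⱼ) = Cov(Xᵢ,Xⱼ); the off-diagonal part of the true-score variance is the same as above.
True-score variance = [0.56 + 0.77] − 0.68 = 1.33 − 0.68 = 0.65.
Reliability = 0.65 / 1.32 = 0.492.

0.492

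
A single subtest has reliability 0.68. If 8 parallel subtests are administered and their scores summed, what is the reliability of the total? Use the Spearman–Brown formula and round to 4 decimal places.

0.9444

ρ_k = kρ / (1 + (k−1)ρ) = 8·0.68 / (1 + 7·0.68) = 5.440 / 5.760 = 0.9444.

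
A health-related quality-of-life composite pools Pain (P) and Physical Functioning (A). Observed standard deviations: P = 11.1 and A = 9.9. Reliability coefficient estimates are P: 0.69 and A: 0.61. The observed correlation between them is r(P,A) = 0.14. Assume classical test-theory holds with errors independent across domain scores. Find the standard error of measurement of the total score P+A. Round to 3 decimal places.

8.742

Var(total) = 221.22 + 30.7692 = 251.989.
True-score variance = 144.801 + 30.7692 = 175.57, so reliability = 0.6967.
Error variance = 251.989 − 175.57 = 76.419; SEM = √76.419 = 8.742.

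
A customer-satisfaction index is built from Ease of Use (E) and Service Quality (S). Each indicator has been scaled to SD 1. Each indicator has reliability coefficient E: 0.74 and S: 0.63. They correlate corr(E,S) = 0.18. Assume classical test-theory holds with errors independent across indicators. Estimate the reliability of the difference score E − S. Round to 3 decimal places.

Var(E−S) = 1 + 1 − 2·0.18 = 2 − 0.36 = 1.64.
With uncorrelated errors the cross-covariances are all true-score covariance, so they carry over unchanged; only the diagonal terms shrink to ρᵢσᵢ².
True-score variance = [0.74 + 0.63] − 0.36 = 1.37 − 0.36 = 1.01.
Reliability = 1.01 / 1.64 = 0.616.

0.616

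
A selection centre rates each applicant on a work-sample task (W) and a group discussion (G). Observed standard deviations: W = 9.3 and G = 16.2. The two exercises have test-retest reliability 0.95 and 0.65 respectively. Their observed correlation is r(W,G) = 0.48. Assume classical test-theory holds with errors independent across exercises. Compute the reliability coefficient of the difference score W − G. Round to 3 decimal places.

Var(W−G) = 9.3² + 16.2² − 2·9.3·16.2·0.48 = 348.93 − 144.634 = 204.296.
Because errors are independent across components, Cov(Tᵢ,Tⱼ) = Cov(Xᵢ,Xⱼ); the off-diagonal part of the true-score variance is the same as above.
True-score variance = [9.3²·0.95 + 16.2²·0.65] − 144.634 = 252.752 − 144.634 = 108.118.
Reliability = 108.118 / 204.296 = 0.529.

0.529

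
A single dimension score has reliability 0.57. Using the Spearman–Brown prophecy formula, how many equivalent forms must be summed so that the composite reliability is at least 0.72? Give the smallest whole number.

2

k ≥ ρ*(1−ρ₁)/(ρ₁(1−ρ*)) = 0.72·0.43 / (0.57·0.28) = 1.940.
Smallest integer k = 2.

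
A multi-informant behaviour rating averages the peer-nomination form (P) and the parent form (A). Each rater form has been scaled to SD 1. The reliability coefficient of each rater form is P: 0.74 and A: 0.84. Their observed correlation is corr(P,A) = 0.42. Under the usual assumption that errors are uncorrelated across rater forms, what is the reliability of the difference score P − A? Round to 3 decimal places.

0.638

Var(P−A) = 1 + 1 − 2·0.42 = 2 − 0.84 = 1.16.
Because errors are independent across components, Cov(Tᵢ,Tⱼ) = Cov(Xᵢ,Xⱼ); the off-diagonal part of the true-score variance is the same as above.
True-score variance = [0.74 + 0.84] − 0.84 = 1.58 − 0.84 = 0.74.
Reliability = 0.74 / 1.16 = 0.638.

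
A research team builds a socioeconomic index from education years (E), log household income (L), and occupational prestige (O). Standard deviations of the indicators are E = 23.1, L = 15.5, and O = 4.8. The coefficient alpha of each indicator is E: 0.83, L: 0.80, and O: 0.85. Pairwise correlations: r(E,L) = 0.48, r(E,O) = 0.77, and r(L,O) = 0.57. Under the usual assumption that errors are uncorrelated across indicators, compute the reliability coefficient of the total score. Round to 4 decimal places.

0.8981

Var(E+L+O) = 23.1² + 15.5² + 4.8² + 2·[23.1·15.5·0.48 + 23.1·4.8·0.77 + 15.5·4.8·0.57] = 796.9 + 599.299 = 1396.2.
Under uncorrelated errors the observed covariances equal the true-score covariances, so only the own-variance terms attenuate.
True-score variance = [23.1²·0.83 + 15.5²·0.80 + 4.8²·0.85] + 599.299 = 654.68 + 599.299 = 1253.98.
Reliability = 1253.98 / 1396.2 = 0.8981.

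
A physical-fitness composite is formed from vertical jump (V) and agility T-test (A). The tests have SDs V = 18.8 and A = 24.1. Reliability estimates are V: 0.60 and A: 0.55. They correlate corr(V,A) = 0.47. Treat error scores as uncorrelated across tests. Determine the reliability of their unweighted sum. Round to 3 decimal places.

Var(V+A) = 18.8² + 24.1² + 2·[18.8·24.1·0.47] = 934.25 + 425.895 = 1360.15.
Because errors are independent across components, Cov(Tᵢ,Tⱼ) = Cov(Xᵢ,Xⱼ); the off-diagonal part of the true-score variance is the same as above.
True-score variance = [18.8²·0.60 + 24.1²·0.55] + 425.895 = 531.51 + 425.895 = 957.405.
Reliability = 957.405 / 1360.15 = 0.704.

0.704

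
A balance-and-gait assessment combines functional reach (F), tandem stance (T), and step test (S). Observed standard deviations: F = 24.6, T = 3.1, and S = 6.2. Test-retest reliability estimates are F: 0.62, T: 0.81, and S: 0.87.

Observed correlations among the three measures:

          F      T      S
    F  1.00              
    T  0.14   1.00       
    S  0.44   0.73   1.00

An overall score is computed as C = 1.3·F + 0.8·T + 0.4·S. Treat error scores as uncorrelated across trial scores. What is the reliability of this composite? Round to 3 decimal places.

Var(C) = 1.3²·24.6² + 0.8²·3.1² + 0.4²·6.2² + 2·[1.04·24.6·3.1·0.14 + 0.52·24.6·6.2·0.44 + 0.32·3.1·6.2·0.73] = 1035.02 + 100.98 = 1136.
With uncorrelated errors the cross-covariances are all true-score covariance, so they carry over unchanged; only the diagonal terms shrink to ρᵢσᵢ².
True-score variance = [1.3²·24.6²·0.62 + 0.8²·3.1²·0.81 + 0.4²·6.2²·0.87] + 100.98 = 644.419 + 100.98 = 745.399.
Reliability = 745.399 / 1136 = 0.656.

0.656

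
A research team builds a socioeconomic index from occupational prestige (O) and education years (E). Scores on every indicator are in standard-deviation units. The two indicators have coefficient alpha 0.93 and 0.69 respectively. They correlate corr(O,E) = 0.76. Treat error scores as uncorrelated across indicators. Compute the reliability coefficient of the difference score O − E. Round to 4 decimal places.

Var(O−E) = 1 + 1 − 2·0.76 = 2 − 1.52 = 0.48.
Because errors are independent across components, Cov(Tᵢ,Tⱼ) = Cov(Xᵢ,Xⱼ); the off-diagonal part of the true-score variance is the same as above.
True-score variance = [0.93 + 0.69] − 1.52 = 1.62 − 1.52 = 0.1.
Reliability = 0.1 / 0.48 = 0.2083.

0.2083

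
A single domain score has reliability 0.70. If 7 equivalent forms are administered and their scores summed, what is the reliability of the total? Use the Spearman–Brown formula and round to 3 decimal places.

0.942

ρ_k = kρ / (1 + (k−1)ρ) = 7·0.70 / (1 + 6·0.70) = 4.900 / 5.200 = 0.942.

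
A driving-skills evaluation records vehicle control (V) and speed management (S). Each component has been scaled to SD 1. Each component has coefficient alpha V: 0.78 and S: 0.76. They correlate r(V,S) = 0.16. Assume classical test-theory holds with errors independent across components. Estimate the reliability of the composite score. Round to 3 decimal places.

0.802

Var(V+S) = 2 + 2·[0.16] = 2 + 0.32 = 2.32.
Because errors are independent across components, Cov(Tᵢ,Tⱼ) = Cov(Xᵢ,Xⱼ); the off-diagonal part of the true-score variance is the same as above.
True-score variance = [0.78 + 0.76] + 0.32 = 1.54 + 0.32 = 1.86.
Reliability = 1.86 / 2.32 = 0.802.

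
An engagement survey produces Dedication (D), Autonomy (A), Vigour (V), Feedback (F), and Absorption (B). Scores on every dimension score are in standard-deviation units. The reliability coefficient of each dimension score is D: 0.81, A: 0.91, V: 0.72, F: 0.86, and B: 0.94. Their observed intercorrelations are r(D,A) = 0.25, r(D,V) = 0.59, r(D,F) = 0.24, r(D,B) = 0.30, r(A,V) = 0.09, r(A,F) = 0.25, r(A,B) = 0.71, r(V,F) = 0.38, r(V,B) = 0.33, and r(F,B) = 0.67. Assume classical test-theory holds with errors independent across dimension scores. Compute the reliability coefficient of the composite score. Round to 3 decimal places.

0.940

Var(D+A+V+F+B) = 5 + 2·[0.25 + 0.59 + 0.24 + 0.30 + 0.09 + 0.25 + 0.71 + 0.38 + 0.33 + 0.67] = 5 + 7.62 = 12.62.
With uncorrelated errors the cross-covariances are all true-score covariance, so they carry over unchanged; only the diagonal terms shrink to ρᵢσᵢ².
True-score variance = [0.81 + 0.91 + 0.72 + 0.86 + 0.94] + 7.62 = 4.24 + 7.62 = 11.86.
Reliability = 11.86 / 12.62 = 0.940.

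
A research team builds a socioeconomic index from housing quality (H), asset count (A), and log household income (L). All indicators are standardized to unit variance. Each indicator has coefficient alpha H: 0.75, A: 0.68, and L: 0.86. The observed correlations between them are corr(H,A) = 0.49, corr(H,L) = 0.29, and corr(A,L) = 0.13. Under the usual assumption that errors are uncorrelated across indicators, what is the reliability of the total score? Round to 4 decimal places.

0.8527

Var(H+A+L) = 3 + 2·[0.49 + 0.29 + 0.13] = 3 + 1.82 = 4.82.
Because errors are independent across components, Cov(Tᵢ,Tⱼ) = Cov(Xᵢ,Xⱼ); the off-diagonal part of the true-score variance is the same as above.
True-score variance = [0.75 + 0.68 + 0.86] + 1.82 = 2.29 + 1.82 = 4.11.
Reliability = 4.11 / 4.82 = 0.8527.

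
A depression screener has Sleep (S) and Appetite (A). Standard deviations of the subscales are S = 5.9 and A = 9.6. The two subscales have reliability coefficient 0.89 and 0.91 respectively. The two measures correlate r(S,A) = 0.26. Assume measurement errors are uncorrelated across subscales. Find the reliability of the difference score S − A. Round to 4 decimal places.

Var(S−A) = 5.9² + 9.6² − 2·5.9·9.6·0.26 = 126.97 − 29.4528 = 97.5172.
Under uncorrelated errors the observed covariances equal the true-score covariances, so only the own-variance terms attenuate.
True-score variance = [5.9²·0.89 + 9.6²·0.91] − 29.4528 = 114.847 − 29.4528 = 85.3937.
Reliability = 85.3937 / 97.5172 = 0.8757.

0.8757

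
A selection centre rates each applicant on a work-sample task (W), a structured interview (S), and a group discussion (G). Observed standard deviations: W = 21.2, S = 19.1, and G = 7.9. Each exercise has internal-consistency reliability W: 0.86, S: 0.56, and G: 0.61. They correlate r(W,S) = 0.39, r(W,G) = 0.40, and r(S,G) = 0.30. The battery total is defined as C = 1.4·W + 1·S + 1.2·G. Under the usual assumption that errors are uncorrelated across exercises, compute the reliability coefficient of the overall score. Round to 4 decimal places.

0.8490

Var(C) = 1.4²·21.2² + 19.1² + 1.2²·7.9² + 2·[1.4·21.2·19.1·0.39 + 1.68·21.2·7.9·0.40 + 1.2·19.1·7.9·0.30] = 1335.58 + 775.907 = 2111.49.
Under uncorrelated errors the observed covariances equal the true-score covariances, so only the own-variance terms attenuate.
True-score variance = [1.4²·21.2²·0.86 + 19.1²·0.56 + 1.2²·7.9²·0.61] + 775.907 = 1016.69 + 775.907 = 1792.6.
Reliability = 1792.6 / 2111.49 = 0.8490.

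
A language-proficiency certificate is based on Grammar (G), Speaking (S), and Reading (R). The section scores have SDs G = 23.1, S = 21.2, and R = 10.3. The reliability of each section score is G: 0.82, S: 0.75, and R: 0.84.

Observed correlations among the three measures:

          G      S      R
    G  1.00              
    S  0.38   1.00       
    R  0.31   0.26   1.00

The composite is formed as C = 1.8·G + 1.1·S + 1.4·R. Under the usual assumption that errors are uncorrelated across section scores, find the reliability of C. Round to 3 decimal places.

Var(C) = 1.8²·23.1² + 1.1²·21.2² + 1.4²·10.3² + 2·[1.98·23.1·21.2·0.38 + 2.52·23.1·10.3·0.31 + 1.54·21.2·10.3·0.26] = 2480.66 + 1283.54 = 3764.19.
Because errors are independent across components, Cov(Tᵢ,Tⱼ) = Cov(Xᵢ,Xⱼ); the off-diagonal part of the true-score variance is the same as above.
True-score variance = [1.8²·23.1²·0.82 + 1.1²·21.2²·0.75 + 1.4²·10.3²·0.84] + 1283.54 = 2000.23 + 1283.54 = 3283.76.
Reliability = 3283.76 / 3764.19 = 0.872.

0.872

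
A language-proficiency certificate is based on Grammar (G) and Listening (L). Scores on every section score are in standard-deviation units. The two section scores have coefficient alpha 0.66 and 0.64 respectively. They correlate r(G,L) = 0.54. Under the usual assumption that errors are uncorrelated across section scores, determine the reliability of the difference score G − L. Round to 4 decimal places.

0.2391

Var(G−L) = 1 + 1 − 2·0.54 = 2 − 1.08 = 0.92.
Because errors are independent across components, Cov(Tᵢ,Tⱼ) = Cov(Xᵢ,Xⱼ); the off-diagonal part of the true-score variance is the same as above.
True-score variance = [0.66 + 0.64] − 1.08 = 1.3 − 1.08 = 0.22.
Reliability = 0.22 / 0.92 = 0.2391.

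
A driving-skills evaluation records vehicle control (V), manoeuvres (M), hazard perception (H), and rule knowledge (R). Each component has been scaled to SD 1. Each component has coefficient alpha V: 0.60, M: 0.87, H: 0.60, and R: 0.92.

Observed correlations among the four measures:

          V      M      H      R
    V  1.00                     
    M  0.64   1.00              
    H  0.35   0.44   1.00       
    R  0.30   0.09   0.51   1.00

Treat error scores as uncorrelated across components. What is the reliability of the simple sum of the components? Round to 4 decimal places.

Var(V+M+H+R) = 4 + 2·[0.64 + 0.35 + 0.30 + 0.44 + 0.09 + 0.51] = 4 + 4.66 = 8.66.
Under uncorrelated errors the observed covariances equal the true-score covariances, so only the own-variance terms attenuate.
True-score variance = [0.60 + 0.87 + 0.60 + 0.92] + 4.66 = 2.99 + 4.66 = 7.65.
Reliability = 7.65 / 8.66 = 0.8834.

0.8834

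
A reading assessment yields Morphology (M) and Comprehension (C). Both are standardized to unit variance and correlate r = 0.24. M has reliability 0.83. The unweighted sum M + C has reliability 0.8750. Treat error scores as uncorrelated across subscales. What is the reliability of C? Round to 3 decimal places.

0.860

Var(M+C) = 2 + 2·0.24 = 2.480.
True-score variance = ρ_M + ρ_C + 2·0.24, so 0.8750 = (0.83 + ρ_C + 0.48) / 2.480.
ρ_C = 0.8750·2.480 − 0.83 − 0.48 = 0.860.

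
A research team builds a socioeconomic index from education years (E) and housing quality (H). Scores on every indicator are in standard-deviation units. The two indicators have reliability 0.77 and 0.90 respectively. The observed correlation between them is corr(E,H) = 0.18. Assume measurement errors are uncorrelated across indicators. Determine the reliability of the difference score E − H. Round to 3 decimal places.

Var(E−H) = 1 + 1 − 2·0.18 = 2 − 0.36 = 1.64.
Because errors are independent across components, Cov(Tᵢ,Tⱼ) = Cov(Xᵢ,Xⱼ); the off-diagonal part of the true-score variance is the same as above.
True-score variance = [0.77 + 0.90] − 0.36 = 1.67 − 0.36 = 1.31.
Reliability = 1.31 / 1.64 = 0.799.

0.799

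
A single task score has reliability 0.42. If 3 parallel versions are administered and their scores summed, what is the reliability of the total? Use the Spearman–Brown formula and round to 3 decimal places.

0.685

ρ_k = kρ / (1 + (k−1)ρ) = 3·0.42 / (1 + 2·0.42) = 1.260 / 1.840 = 0.685.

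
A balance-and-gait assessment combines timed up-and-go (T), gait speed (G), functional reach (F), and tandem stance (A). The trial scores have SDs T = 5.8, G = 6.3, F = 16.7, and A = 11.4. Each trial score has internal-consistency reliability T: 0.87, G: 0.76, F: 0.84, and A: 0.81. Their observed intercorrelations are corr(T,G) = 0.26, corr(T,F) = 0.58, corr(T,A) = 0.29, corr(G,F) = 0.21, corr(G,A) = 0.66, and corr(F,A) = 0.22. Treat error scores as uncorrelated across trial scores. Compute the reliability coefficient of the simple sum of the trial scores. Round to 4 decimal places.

0.9049

Var(T+G+F+A) = 5.8² + 6.3² + 16.7² + 11.4² + 2·[5.8·6.3·0.26 + 5.8·16.7·0.58 + 5.8·11.4·0.29 + 6.3·16.7·0.21 + 6.3·11.4·0.66 + 16.7·11.4·0.22] = 482.18 + 392.466 = 874.646.
Because errors are independent across components, Cov(Tᵢ,Tⱼ) = Cov(Xᵢ,Xⱼ); the off-diagonal part of the true-score variance is the same as above.
True-score variance = [5.8²·0.87 + 6.3²·0.76 + 16.7²·0.84 + 11.4²·0.81] + 392.466 = 398.966 + 392.466 = 791.432.
Reliability = 791.432 / 874.646 = 0.9049.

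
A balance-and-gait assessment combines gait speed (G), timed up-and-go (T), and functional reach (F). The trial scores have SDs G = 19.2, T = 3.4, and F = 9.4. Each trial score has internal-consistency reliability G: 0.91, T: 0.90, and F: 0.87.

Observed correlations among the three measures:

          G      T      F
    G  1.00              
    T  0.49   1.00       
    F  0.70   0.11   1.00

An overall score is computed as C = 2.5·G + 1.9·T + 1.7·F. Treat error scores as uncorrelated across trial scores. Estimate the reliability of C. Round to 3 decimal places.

Var(C) = 2.5²·19.2² + 1.9²·3.4² + 1.7²·9.4² + 2·[4.75·19.2·3.4·0.49 + 4.25·19.2·9.4·0.70 + 3.23·3.4·9.4·0.11] = 2601.09 + 1400.45 = 4001.54.
With uncorrelated errors the cross-covariances are all true-score covariance, so they carry over unchanged; only the diagonal terms shrink to ρᵢσᵢ².
True-score variance = [2.5²·19.2²·0.91 + 1.9²·3.4²·0.90 + 1.7²·9.4²·0.87] + 1400.45 = 2356.36 + 1400.45 = 3756.81.
Reliability = 3756.81 / 4001.54 = 0.939.

0.939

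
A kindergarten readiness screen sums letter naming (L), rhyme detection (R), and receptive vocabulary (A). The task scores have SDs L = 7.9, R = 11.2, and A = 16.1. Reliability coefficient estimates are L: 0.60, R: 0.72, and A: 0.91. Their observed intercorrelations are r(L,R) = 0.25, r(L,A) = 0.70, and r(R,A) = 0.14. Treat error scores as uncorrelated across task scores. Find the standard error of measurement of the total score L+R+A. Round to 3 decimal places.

9.133

Var(total) = 447.06 + 272.796 = 719.856.
True-score variance = 363.644 + 272.796 = 636.44, so reliability = 0.8841.
Error variance = 719.856 − 636.44 = 83.4161; SEM = √83.4161 = 9.133.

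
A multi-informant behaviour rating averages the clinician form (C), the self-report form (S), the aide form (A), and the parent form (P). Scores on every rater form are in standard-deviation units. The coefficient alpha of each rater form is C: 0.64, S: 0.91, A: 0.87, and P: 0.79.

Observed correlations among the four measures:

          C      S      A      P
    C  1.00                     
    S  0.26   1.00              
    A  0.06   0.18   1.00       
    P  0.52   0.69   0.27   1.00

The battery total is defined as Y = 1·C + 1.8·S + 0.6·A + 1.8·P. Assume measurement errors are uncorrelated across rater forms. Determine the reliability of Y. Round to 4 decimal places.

0.9147

Var(Y) = 1 + 1.8² + 0.6² + 1.8² + 2·[1.8·0.26 + 0.6·0.06 + 1.8·0.52 + 1.08·0.18 + 3.24·0.69 + 1.08·0.27] = 7.84 + 8.3232 = 16.1632.
With uncorrelated errors the cross-covariances are all true-score covariance, so they carry over unchanged; only the diagonal terms shrink to ρᵢσᵢ².
True-score variance = [0.64 + 1.8²·0.91 + 0.6²·0.87 + 1.8²·0.79] + 8.3232 = 6.4612 + 8.3232 = 14.7844.
Reliability = 14.7844 / 16.1632 = 0.9147.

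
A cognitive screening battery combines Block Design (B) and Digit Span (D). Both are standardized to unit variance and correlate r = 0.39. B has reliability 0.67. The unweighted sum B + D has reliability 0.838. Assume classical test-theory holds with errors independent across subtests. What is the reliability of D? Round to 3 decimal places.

Var(B+D) = 2 + 2·0.39 = 2.780.
True-score variance = ρ_B + ρ_D + 2·0.39, so 0.838 = (0.67 + ρ_D + 0.78) / 2.780.
ρ_D = 0.838·2.780 − 0.67 − 0.78 = 0.880.

0.880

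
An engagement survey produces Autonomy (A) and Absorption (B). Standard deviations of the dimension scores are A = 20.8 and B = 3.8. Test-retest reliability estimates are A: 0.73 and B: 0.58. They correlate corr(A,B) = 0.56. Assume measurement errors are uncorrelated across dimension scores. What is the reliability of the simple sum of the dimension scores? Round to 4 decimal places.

Var(A+B) = 20.8² + 3.8² + 2·[20.8·3.8·0.56] = 447.08 + 88.5248 = 535.605.
Because errors are independent across components, Cov(Tᵢ,Tⱼ) = Cov(Xᵢ,Xⱼ); the off-diagonal part of the true-score variance is the same as above.
True-score variance = [20.8²·0.73 + 3.8²·0.58] + 88.5248 = 324.202 + 88.5248 = 412.727.
Reliability = 412.727 / 535.605 = 0.7706.

0.7706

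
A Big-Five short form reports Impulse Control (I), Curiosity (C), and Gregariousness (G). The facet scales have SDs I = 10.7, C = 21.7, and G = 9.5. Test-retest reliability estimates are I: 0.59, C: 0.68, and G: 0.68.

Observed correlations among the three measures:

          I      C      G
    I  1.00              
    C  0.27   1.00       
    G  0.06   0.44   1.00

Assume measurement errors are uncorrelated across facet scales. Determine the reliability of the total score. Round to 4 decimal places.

Var(I+C+G) = 10.7² + 21.7² + 9.5² + 2·[10.7·21.7·0.27 + 10.7·9.5·0.06 + 21.7·9.5·0.44] = 675.63 + 318.993 = 994.623.
With uncorrelated errors the cross-covariances are all true-score covariance, so they carry over unchanged; only the diagonal terms shrink to ρᵢσᵢ².
True-score variance = [10.7²·0.59 + 21.7²·0.68 + 9.5²·0.68] + 318.993 = 449.124 + 318.993 = 768.117.
Reliability = 768.117 / 994.623 = 0.7723.

0.7723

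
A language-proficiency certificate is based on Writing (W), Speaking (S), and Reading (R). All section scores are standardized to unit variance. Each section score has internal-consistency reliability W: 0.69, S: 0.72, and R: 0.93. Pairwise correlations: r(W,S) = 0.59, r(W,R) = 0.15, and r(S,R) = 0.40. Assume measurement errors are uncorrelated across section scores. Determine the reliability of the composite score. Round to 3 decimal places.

Var(W+S+R) = 3 + 2·[0.59 + 0.15 + 0.40] = 3 + 2.28 = 5.28.
Because errors are independent across components, Cov(Tᵢ,Tⱼ) = Cov(Xᵢ,Xⱼ); the off-diagonal part of the true-score variance is the same as above.
True-score variance = [0.69 + 0.72 + 0.93] + 2.28 = 2.34 + 2.28 = 4.62.
Reliability = 4.62 / 5.28 = 0.875.

0.875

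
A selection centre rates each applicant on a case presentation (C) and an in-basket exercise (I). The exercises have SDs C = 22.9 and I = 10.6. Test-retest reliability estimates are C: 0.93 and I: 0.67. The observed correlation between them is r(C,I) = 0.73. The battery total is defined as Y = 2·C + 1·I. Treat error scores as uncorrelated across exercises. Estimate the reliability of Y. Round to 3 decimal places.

0.937

Var(Y) = 2²·22.9² + 10.6² + 2·[2·22.9·10.6·0.73] = 2210 + 708.801 = 2918.8.
Because errors are independent across components, Cov(Tᵢ,Tⱼ) = Cov(Xᵢ,Xⱼ); the off-diagonal part of the true-score variance is the same as above.
True-score variance = [2²·22.9²·0.93 + 10.6²·0.67] + 708.801 = 2026.09 + 708.801 = 2734.89.
Reliability = 2734.89 / 2918.8 = 0.937.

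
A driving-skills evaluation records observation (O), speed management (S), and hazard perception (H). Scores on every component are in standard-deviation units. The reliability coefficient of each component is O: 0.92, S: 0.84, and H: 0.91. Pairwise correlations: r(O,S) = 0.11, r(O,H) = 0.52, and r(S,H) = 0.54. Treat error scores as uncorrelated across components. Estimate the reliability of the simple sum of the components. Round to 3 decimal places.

0.938

Var(O+S+H) = 3 + 2·[0.11 + 0.52 + 0.54] = 3 + 2.34 = 5.34.
With uncorrelated errors the cross-covariances are all true-score covariance, so they carry over unchanged; only the diagonal terms shrink to ρᵢσᵢ².
True-score variance = [0.92 + 0.84 + 0.91] + 2.34 = 2.67 + 2.34 = 5.01.
Reliability = 5.01 / 5.34 = 0.938.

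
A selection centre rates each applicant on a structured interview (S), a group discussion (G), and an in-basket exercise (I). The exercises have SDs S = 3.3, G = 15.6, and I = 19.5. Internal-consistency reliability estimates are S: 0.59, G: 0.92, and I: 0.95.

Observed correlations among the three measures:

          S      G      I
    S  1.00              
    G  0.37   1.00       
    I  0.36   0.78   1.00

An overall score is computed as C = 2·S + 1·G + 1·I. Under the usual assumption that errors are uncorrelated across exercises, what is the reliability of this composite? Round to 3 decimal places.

Var(C) = 2²·3.3² + 15.6² + 19.5² + 2·[2·3.3·15.6·0.37 + 2·3.3·19.5·0.36 + 15.6·19.5·0.78] = 667.17 + 643.406 = 1310.58.
Because errors are independent across components, Cov(Tᵢ,Tⱼ) = Cov(Xᵢ,Xⱼ); the off-diagonal part of the true-score variance is the same as above.
True-score variance = [2²·3.3²·0.59 + 15.6²·0.92 + 19.5²·0.95] + 643.406 = 610.829 + 643.406 = 1254.24.
Reliability = 1254.24 / 1310.58 = 0.957.

0.957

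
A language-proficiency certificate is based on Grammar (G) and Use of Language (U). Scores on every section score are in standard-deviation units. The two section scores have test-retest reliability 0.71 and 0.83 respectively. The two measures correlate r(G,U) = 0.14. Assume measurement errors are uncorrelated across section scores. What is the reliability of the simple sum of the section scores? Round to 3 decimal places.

0.798

Var(G+U) = 2 + 2·[0.14] = 2 + 0.28 = 2.28.
With uncorrelated errors the cross-covariances are all true-score covariance, so they carry over unchanged; only the diagonal terms shrink to ρᵢσᵢ².
True-score variance = [0.71 + 0.83] + 0.28 = 1.54 + 0.28 = 1.82.
Reliability = 1.82 / 2.28 = 0.798.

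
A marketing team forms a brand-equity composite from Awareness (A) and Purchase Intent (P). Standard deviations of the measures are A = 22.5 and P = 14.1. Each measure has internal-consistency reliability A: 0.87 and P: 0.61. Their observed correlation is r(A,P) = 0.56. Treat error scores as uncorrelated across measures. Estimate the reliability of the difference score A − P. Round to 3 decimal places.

Var(A−P) = 22.5² + 14.1² − 2·22.5·14.1·0.56 = 705.06 − 355.32 = 349.74.
Under uncorrelated errors the observed covariances equal the true-score covariances, so only the own-variance terms attenuate.
True-score variance = [22.5²·0.87 + 14.1²·0.61] − 355.32 = 561.712 − 355.32 = 206.392.
Reliability = 206.392 / 349.74 = 0.590.

0.590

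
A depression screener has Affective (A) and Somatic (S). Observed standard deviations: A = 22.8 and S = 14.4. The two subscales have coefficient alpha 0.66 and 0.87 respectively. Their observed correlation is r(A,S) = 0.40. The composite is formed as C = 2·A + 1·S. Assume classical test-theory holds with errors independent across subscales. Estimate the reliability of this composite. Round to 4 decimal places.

Var(C) = 2²·22.8² + 14.4² + 2·[2·22.8·14.4·0.40] = 2286.72 + 525.312 = 2812.03.
Under uncorrelated errors the observed covariances equal the true-score covariances, so only the own-variance terms attenuate.
True-score variance = [2²·22.8²·0.66 + 14.4²·0.87] + 525.312 = 1552.78 + 525.312 = 2078.09.
Reliability = 2078.09 / 2812.03 = 0.7390.

0.7390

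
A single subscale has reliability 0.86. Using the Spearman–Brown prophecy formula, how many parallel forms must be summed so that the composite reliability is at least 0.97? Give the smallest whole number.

k ≥ ρ*(1−ρ₁)/(ρ₁(1−ρ*)) = 0.97·0.14 / (0.86·0.03) = 5.264.
Smallest integer k = 6.

6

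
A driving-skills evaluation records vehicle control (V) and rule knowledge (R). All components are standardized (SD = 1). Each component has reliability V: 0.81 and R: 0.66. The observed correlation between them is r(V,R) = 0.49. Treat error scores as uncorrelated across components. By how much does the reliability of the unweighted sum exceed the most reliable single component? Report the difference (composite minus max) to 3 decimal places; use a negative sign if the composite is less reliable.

Var(sum) = 2 + 0.98 = 2.98; true-score variance = 1.47 + 0.98 = 2.45; composite reliability = 0.8221.
Max component reliability = 0.8100.
Difference = 0.8221 − 0.8100 = 0.012.

0.012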